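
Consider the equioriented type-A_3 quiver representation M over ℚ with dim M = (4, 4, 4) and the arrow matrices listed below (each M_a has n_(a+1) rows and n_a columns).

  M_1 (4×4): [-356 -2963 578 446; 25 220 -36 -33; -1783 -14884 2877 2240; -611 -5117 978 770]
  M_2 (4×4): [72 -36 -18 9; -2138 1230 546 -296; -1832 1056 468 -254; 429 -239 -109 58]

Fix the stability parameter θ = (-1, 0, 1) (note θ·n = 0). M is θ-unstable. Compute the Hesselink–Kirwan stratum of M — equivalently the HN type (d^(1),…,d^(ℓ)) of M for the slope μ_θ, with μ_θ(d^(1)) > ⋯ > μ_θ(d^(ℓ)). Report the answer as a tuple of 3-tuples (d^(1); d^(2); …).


Interval decomposition of M: I[1,2]^2, I[1,3]^2, I[3,3]^2.
HN type (ℓ=3): μ^(1)=1; μ^(2)=0; μ^(3)=-1

((0, 0, 4); (0, 4, 0); (4, 0, 0))


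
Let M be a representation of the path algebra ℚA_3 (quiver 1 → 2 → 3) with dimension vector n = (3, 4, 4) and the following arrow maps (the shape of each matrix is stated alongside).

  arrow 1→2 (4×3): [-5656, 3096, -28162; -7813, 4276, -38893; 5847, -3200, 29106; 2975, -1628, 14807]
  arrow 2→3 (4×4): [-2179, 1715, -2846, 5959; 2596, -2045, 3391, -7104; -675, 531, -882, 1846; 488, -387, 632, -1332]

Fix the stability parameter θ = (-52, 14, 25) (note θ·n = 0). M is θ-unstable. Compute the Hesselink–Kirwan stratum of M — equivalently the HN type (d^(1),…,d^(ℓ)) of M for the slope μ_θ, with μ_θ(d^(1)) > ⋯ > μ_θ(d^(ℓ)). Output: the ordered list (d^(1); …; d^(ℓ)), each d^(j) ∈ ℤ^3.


Via rank(M_{q-1}∘⋯∘M_p): M ≅ I[1,1], I[1,3]^2, I[2,3]^2.
μ_θ-semistable layers: μ^(1)=25; μ^(2)=14; μ^(3)=-52

((0, 0, 4); (0, 4, 0); (3, 0, 0))


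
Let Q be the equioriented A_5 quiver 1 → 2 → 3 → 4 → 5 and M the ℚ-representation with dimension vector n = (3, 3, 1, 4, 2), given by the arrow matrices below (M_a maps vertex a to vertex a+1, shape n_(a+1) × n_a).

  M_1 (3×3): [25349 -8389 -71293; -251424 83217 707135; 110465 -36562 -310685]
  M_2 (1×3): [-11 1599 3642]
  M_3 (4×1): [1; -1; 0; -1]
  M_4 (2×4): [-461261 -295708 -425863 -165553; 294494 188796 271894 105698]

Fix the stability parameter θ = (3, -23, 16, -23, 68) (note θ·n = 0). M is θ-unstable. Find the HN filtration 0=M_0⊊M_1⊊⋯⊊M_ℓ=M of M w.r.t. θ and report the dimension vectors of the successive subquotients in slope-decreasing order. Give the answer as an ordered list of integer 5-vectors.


Via rank(M_{q-1}∘⋯∘M_p): M ≅ I[1,2]^2, I[1,4], I[4,4], I[4,5]^2.
μ_θ-semistable layers: μ^(1)=68; μ^(2)=-7/2; μ^(3)=-10; μ^(4)=-23

((0, 0, 0, 0, 2); (0, 0, 1, 1, 0); (3, 3, 0, 0, 0); (0, 0, 0, 3, 0))


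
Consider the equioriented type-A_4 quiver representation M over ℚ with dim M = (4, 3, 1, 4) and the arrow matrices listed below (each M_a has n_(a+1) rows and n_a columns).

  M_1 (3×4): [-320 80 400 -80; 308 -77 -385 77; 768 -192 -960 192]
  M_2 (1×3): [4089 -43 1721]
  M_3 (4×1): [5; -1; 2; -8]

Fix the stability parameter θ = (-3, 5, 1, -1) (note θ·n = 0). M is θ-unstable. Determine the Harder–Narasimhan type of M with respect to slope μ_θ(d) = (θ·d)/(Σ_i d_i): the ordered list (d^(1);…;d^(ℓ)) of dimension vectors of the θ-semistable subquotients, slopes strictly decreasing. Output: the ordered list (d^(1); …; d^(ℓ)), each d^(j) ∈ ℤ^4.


Interval decomposition of M: I[1,1]^3, I[1,4], I[2,2]^2, I[4,4]^3.
HN type (ℓ=4): μ^(1)=5; μ^(2)=5/3; μ^(3)=-1; μ^(4)=-3

((0, 2, 0, 0); (0, 1, 1, 1); (0, 0, 0, 3); (4, 0, 0, 0))


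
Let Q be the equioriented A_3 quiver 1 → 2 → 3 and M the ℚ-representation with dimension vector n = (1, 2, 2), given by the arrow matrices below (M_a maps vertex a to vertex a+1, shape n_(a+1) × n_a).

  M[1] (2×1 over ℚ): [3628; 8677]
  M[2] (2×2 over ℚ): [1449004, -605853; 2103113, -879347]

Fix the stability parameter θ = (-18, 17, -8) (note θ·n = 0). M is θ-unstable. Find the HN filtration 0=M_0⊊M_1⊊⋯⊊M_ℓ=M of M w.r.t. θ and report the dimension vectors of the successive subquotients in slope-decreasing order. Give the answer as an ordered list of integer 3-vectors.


Barcode: M ≅ I[1,3], I[2,3]. HN layers by μ_θ (2 steps, strictly decreasing):
  μ^(1)=9/2; μ^(2)=-18

((0, 2, 2); (1, 0, 0))


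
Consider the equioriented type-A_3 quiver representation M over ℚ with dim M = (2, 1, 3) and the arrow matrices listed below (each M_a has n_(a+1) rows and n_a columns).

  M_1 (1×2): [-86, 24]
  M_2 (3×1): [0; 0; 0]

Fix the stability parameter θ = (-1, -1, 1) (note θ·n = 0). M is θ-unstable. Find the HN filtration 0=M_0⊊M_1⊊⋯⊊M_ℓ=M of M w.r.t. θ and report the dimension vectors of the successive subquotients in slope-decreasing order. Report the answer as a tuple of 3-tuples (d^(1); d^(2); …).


Barcode: M ≅ I[1,1], I[1,2], I[3,3]^3. HN layers by μ_θ (2 steps, strictly decreasing):
  μ^(1)=1; μ^(2)=-1

((0, 0, 3); (2, 1, 0))


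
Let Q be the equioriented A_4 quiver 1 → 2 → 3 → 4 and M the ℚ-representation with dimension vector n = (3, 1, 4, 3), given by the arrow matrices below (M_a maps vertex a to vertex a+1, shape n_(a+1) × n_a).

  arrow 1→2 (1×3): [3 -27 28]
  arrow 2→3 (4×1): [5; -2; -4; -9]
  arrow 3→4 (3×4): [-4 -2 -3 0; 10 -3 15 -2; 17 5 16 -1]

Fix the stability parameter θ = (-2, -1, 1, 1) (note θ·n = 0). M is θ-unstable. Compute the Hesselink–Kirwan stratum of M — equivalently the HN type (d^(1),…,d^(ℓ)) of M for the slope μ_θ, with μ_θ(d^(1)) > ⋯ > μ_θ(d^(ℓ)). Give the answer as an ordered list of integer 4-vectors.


Interval decomposition of M: I[1,1]^2, I[1,4], I[3,3], I[3,4]^2.
HN type (ℓ=3): μ^(1)=1; μ^(2)=-1; μ^(3)=-2

((0, 0, 4, 3); (0, 1, 0, 0); (3, 0, 0, 0))


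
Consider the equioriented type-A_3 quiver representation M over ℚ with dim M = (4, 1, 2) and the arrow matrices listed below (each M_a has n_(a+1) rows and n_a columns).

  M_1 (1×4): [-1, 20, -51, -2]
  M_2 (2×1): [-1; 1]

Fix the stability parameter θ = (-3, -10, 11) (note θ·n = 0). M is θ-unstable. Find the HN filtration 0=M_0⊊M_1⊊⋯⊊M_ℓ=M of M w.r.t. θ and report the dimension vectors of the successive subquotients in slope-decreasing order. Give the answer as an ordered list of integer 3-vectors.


Via rank(M_{q-1}∘⋯∘M_p): M ≅ I[1,1]^3, I[1,3], I[3,3].
μ_θ-semistable layers: μ^(1)=11; μ^(2)=-3; μ^(3)=-13/2

((0, 0, 2); (3, 0, 0); (1, 1, 0))


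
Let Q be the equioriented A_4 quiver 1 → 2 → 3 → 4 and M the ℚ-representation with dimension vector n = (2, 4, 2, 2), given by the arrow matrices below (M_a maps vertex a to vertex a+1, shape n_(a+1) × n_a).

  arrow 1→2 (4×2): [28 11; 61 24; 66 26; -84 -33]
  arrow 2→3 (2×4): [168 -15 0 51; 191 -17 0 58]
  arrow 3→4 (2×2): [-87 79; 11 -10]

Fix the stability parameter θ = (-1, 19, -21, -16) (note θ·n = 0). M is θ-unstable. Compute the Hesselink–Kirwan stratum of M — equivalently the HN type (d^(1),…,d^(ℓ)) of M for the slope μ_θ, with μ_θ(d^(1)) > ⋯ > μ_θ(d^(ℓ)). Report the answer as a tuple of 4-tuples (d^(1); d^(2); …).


Via rank(M_{q-1}∘⋯∘M_p): M ≅ I[1,2], I[1,4], I[2,2], I[2,4].
μ_θ-semistable layers: μ^(1)=19; μ^(2)=-1; μ^(3)=-19/4; μ^(4)=-6

((0, 2, 0, 0); (1, 0, 0, 0); (1, 1, 1, 1); (0, 1, 1, 1))


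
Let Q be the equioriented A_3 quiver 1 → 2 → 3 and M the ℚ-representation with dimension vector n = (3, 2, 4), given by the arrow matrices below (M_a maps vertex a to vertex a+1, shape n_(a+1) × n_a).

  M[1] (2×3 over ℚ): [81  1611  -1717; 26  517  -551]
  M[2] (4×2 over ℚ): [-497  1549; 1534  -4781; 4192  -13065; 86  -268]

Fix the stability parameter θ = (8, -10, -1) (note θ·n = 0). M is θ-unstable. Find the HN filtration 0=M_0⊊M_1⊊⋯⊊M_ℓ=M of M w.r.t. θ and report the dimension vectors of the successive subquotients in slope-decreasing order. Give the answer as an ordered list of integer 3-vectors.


Barcode: M ≅ I[1,1], I[1,3]^2, I[3,3]^2. HN layers by μ_θ (2 steps, strictly decreasing):
  μ^(1)=8; μ^(2)=-1

((1, 0, 0); (2, 2, 4))


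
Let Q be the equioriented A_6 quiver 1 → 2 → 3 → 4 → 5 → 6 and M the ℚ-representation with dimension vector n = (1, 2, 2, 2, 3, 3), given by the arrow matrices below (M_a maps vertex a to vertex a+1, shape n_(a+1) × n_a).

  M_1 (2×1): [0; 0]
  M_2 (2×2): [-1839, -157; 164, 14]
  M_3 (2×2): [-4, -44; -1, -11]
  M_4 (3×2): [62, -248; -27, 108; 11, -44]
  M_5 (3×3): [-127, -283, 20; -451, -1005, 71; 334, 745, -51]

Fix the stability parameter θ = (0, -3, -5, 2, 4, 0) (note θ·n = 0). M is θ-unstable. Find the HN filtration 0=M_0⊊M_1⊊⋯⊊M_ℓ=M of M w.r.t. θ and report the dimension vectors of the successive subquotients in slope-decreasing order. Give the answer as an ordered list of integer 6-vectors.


Via rank(M_{q-1}∘⋯∘M_p): M ≅ I[1,1], I[2,3], I[2,4], I[4,6], I[5,6]^2.
μ_θ-semistable layers: μ^(1)=2; μ^(2)=0; μ^(3)=-4

((0, 0, 0, 2, 3, 3); (1, 0, 0, 0, 0, 0); (0, 2, 2, 0, 0, 0))


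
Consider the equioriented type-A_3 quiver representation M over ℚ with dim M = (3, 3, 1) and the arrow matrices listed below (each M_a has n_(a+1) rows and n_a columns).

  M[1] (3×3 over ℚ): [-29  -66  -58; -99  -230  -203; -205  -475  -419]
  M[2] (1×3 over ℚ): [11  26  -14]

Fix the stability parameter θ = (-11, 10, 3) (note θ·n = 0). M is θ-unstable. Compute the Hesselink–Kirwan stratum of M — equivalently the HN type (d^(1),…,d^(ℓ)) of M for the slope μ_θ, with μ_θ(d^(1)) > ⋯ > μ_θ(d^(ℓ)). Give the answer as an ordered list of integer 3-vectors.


Via rank(M_{q-1}∘⋯∘M_p): M ≅ I[1,2]^2, I[1,3].
μ_θ-semistable layers: μ^(1)=10; μ^(2)=13/2; μ^(3)=-11

((0, 2, 0); (0, 1, 1); (3, 0, 0))


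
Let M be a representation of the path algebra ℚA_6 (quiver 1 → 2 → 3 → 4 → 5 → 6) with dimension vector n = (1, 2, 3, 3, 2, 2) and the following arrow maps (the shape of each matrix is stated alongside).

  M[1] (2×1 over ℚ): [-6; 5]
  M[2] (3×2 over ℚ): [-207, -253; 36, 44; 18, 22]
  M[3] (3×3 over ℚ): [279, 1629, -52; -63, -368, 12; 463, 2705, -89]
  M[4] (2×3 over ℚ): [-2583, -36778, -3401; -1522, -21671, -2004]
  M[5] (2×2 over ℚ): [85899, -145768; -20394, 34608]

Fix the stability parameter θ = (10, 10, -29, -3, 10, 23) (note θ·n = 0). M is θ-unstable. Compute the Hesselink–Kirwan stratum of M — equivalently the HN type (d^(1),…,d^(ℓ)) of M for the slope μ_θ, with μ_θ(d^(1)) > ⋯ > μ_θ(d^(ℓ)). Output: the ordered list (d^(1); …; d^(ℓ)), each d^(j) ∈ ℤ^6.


Via rank(M_{q-1}∘⋯∘M_p): M ≅ I[1,5], I[2,2], I[3,4], I[3,6], I[6,6].
μ_θ-semistable layers: μ^(1)=23; μ^(2)=10; μ^(3)=-3; μ^(4)=-29

((0, 0, 0, 0, 0, 2); (0, 1, 0, 0, 2, 0); (1, 1, 1, 3, 0, 0); (0, 0, 2, 0, 0, 0))


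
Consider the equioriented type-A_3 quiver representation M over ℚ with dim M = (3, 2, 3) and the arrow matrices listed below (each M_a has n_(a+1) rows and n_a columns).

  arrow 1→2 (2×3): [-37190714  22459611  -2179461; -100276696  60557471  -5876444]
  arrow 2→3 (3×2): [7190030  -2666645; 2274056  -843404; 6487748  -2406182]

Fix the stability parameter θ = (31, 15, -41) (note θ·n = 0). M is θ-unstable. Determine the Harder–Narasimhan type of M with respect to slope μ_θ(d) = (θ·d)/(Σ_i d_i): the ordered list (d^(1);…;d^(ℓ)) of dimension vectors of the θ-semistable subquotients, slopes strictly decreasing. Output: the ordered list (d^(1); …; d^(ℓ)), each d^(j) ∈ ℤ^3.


Barcode: M ≅ I[1,1], I[1,2], I[1,3], I[3,3]^2. HN layers by μ_θ (4 steps, strictly decreasing):
  μ^(1)=31; μ^(2)=23; μ^(3)=5/3; μ^(4)=-41

((1, 0, 0); (1, 1, 0); (1, 1, 1); (0, 0, 2))


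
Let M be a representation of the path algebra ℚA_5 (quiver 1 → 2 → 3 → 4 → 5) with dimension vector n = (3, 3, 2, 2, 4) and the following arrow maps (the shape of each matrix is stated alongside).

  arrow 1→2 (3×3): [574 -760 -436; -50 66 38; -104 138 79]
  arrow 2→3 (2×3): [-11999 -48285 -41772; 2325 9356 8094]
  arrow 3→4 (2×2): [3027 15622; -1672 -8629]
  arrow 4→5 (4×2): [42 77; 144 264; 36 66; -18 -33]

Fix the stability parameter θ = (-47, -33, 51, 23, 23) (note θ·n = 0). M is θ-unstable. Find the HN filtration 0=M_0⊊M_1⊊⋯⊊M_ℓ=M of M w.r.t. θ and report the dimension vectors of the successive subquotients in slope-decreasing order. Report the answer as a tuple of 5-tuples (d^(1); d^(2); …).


Via rank(M_{q-1}∘⋯∘M_p): M ≅ I[1,2], I[1,4], I[1,5], I[5,5]^3.
μ_θ-semistable layers: μ^(1)=37; μ^(2)=97/3; μ^(3)=23; μ^(4)=-33; μ^(5)=-47

((0, 0, 1, 1, 0); (0, 0, 1, 1, 1); (0, 0, 0, 0, 3); (0, 3, 0, 0, 0); (3, 0, 0, 0, 0))


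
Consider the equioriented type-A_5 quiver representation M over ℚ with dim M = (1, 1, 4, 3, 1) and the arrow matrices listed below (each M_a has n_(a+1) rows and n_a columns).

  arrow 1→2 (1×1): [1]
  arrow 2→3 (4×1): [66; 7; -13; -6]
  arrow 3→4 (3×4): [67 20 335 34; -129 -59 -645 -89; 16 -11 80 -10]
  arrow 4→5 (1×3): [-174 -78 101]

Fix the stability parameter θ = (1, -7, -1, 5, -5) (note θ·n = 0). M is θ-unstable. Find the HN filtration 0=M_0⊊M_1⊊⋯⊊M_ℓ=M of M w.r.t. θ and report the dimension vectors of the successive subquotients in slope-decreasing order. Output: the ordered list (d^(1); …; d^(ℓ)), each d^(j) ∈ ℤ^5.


Barcode: M ≅ I[1,5], I[3,3], I[3,4]^2. HN layers by μ_θ (4 steps, strictly decreasing):
  μ^(1)=5; μ^(2)=0; μ^(3)=-1; μ^(4)=-3

((0, 0, 0, 2, 0); (0, 0, 0, 1, 1); (0, 0, 4, 0, 0); (1, 1, 0, 0, 0))


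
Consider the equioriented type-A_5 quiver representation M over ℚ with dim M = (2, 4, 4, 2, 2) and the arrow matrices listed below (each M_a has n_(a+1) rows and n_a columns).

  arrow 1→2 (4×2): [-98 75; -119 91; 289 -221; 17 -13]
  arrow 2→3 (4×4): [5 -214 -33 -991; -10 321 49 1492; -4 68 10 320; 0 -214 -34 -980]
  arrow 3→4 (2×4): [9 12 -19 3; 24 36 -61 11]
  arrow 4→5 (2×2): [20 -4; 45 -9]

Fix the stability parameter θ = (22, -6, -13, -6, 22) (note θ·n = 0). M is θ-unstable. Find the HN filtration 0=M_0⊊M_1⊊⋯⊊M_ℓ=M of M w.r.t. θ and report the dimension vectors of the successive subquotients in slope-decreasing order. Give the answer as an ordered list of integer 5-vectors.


Interval decomposition of M: I[1,4], I[1,5], I[2,2], I[2,3], I[3,3], I[5,5].
HN type (ℓ=5): μ^(1)=22; μ^(2)=-3/4; μ^(3)=-6; μ^(4)=-19/2; μ^(5)=-13

((0, 0, 0, 0, 2); (2, 2, 2, 2, 0); (0, 1, 0, 0, 0); (0, 1, 1, 0, 0); (0, 0, 1, 0, 0))


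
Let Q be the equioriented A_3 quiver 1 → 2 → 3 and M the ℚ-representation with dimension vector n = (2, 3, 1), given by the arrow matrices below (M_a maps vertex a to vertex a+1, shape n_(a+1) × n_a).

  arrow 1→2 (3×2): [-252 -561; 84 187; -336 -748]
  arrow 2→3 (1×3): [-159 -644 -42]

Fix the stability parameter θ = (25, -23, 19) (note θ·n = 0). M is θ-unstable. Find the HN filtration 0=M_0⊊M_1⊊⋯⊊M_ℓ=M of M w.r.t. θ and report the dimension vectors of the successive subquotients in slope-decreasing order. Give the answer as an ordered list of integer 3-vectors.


Via rank(M_{q-1}∘⋯∘M_p): M ≅ I[1,1], I[1,3], I[2,2]^2.
μ_θ-semistable layers: μ^(1)=25; μ^(2)=19; μ^(3)=1; μ^(4)=-23

((1, 0, 0); (0, 0, 1); (1, 1, 0); (0, 2, 0))


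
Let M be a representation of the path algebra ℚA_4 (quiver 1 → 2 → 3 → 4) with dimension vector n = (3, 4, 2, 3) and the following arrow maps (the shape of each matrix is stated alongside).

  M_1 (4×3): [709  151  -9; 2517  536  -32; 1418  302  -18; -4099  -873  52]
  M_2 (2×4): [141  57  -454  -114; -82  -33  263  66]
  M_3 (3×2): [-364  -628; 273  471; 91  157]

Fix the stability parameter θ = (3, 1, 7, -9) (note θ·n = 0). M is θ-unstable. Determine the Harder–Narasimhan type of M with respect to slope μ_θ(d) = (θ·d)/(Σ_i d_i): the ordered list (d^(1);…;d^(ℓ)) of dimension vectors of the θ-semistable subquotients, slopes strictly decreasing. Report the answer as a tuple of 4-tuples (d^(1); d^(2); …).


Barcode: M ≅ I[1,2], I[1,3], I[1,4], I[2,2], I[4,4]^2. HN layers by μ_θ (5 steps, strictly decreasing):
  μ^(1)=7; μ^(2)=2; μ^(3)=1; μ^(4)=1/2; μ^(5)=-9

((0, 0, 1, 0); (2, 2, 0, 0); (0, 1, 0, 0); (1, 1, 1, 1); (0, 0, 0, 2))


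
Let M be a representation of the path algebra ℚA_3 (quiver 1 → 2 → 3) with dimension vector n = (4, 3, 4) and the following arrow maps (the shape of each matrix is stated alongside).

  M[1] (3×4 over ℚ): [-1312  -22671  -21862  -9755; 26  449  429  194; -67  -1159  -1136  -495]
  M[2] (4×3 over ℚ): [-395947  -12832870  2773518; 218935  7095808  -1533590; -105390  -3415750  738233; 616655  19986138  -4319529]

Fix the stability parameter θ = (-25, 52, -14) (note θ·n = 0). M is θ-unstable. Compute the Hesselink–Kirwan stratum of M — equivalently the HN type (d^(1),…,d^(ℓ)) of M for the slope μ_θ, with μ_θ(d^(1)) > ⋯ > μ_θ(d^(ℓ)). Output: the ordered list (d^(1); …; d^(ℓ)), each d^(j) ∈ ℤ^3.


Interval decomposition of M: I[1,1], I[1,3]^3, I[3,3].
HN type (ℓ=3): μ^(1)=19; μ^(2)=-14; μ^(3)=-25

((0, 3, 3); (0, 0, 1); (4, 0, 0))


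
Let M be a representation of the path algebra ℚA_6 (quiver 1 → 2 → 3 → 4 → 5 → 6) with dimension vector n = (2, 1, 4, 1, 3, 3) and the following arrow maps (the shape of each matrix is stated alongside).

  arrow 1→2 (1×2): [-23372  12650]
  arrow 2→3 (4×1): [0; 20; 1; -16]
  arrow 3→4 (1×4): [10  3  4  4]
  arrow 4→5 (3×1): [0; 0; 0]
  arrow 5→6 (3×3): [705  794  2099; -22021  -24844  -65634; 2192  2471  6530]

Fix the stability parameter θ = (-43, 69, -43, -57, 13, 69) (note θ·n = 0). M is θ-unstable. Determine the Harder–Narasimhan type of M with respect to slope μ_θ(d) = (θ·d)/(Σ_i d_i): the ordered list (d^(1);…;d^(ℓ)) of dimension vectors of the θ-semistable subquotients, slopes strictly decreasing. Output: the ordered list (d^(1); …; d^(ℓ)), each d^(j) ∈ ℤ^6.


Via rank(M_{q-1}∘⋯∘M_p): M ≅ I[1,1], I[1,3], I[3,3]^2, I[3,4], I[5,6]^3.
μ_θ-semistable layers: μ^(1)=69; μ^(2)=13; μ^(3)=-43; μ^(4)=-50

((0, 0, 0, 0, 0, 3); (0, 1, 1, 0, 3, 0); (2, 0, 2, 0, 0, 0); (0, 0, 1, 1, 0, 0))


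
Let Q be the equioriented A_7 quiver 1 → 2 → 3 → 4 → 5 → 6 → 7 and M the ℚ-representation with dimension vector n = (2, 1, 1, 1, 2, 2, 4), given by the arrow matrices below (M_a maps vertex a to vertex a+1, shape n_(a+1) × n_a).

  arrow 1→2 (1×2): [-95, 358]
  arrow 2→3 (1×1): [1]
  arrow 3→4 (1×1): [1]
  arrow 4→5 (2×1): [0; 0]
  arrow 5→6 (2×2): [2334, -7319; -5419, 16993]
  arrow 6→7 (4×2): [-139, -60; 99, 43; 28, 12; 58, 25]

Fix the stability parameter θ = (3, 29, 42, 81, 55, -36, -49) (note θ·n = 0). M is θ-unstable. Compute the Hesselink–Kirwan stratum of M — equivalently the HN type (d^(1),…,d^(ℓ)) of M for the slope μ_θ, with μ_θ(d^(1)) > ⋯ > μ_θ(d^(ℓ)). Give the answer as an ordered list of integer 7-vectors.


Interval decomposition of M: I[1,1], I[1,4], I[5,7]^2, I[7,7]^2.
HN type (ℓ=6): μ^(1)=81; μ^(2)=42; μ^(3)=29; μ^(4)=3; μ^(5)=-10; μ^(6)=-49

((0, 0, 0, 1, 0, 0, 0); (0, 0, 1, 0, 0, 0, 0); (0, 1, 0, 0, 0, 0, 0); (2, 0, 0, 0, 0, 0, 0); (0, 0, 0, 0, 2, 2, 2); (0, 0, 0, 0, 0, 0, 2))


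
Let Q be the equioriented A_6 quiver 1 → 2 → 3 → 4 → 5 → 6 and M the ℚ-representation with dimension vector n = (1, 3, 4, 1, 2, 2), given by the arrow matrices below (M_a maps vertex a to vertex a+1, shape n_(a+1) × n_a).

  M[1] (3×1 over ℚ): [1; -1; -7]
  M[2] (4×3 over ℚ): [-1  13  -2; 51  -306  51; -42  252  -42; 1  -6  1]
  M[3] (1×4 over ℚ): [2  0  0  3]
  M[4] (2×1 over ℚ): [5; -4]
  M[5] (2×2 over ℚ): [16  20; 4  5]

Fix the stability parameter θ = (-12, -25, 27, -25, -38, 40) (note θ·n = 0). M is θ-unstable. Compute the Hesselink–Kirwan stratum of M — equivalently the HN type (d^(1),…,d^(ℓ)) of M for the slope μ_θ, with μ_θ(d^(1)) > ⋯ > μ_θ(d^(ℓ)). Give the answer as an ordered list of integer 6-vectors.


Barcode: M ≅ I[1,2], I[2,3], I[2,5], I[3,3]^2, I[5,6], I[6,6]. HN layers by μ_θ (6 steps, strictly decreasing):
  μ^(1)=40; μ^(2)=27; μ^(3)=-12; μ^(4)=-37/2; μ^(5)=-25; μ^(6)=-38

((0, 0, 0, 0, 0, 2); (0, 0, 3, 0, 0, 0); (0, 0, 1, 1, 1, 0); (1, 1, 0, 0, 0, 0); (0, 2, 0, 0, 0, 0); (0, 0, 0, 0, 1, 0))


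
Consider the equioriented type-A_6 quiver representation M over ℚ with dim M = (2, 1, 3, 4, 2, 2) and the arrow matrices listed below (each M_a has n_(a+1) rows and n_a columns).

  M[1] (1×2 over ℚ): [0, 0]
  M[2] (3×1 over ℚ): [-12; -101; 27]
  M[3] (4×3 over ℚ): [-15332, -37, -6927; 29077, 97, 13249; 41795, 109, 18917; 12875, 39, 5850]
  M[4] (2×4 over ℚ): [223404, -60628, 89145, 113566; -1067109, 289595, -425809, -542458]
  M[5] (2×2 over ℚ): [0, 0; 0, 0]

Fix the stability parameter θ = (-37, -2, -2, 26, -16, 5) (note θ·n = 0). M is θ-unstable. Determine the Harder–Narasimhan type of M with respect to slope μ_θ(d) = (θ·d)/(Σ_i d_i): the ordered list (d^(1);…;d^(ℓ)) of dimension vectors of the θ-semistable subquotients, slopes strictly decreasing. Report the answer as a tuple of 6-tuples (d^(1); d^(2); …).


Interval decomposition of M: I[1,1]^2, I[2,5], I[3,4], I[3,5], I[4,4], I[6,6]^2.
HN type (ℓ=4): μ^(1)=26; μ^(2)=5; μ^(3)=-2; μ^(4)=-37

((0, 0, 0, 2, 0, 0); (0, 0, 0, 2, 2, 2); (0, 1, 3, 0, 0, 0); (2, 0, 0, 0, 0, 0))


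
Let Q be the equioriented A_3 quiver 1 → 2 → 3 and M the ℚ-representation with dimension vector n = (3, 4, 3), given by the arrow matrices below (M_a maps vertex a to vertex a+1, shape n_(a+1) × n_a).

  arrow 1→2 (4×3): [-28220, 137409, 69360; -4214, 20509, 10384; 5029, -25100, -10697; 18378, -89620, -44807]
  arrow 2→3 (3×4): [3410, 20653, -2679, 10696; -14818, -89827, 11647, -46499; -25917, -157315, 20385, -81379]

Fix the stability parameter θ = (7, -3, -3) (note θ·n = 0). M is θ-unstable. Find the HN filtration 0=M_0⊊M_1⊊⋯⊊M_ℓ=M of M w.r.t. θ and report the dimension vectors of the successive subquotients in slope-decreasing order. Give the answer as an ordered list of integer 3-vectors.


Barcode: M ≅ I[1,3]^3, I[2,2]. HN layers by μ_θ (2 steps, strictly decreasing):
  μ^(1)=1/3; μ^(2)=-3

((3, 3, 3); (0, 1, 0))


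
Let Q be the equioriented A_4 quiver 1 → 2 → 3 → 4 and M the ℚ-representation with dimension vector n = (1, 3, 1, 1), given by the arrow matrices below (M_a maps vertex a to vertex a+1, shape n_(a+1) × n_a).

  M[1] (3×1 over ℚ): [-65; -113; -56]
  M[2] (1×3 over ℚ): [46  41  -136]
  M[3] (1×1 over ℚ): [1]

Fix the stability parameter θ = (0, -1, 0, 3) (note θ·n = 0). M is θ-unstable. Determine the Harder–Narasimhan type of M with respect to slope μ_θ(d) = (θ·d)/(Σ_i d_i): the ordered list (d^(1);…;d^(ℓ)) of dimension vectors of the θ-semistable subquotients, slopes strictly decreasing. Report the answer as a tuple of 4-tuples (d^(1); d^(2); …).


Barcode: M ≅ I[1,4], I[2,2]^2. HN layers by μ_θ (4 steps, strictly decreasing):
  μ^(1)=3; μ^(2)=0; μ^(3)=-1/2; μ^(4)=-1

((0, 0, 0, 1); (0, 0, 1, 0); (1, 1, 0, 0); (0, 2, 0, 0))


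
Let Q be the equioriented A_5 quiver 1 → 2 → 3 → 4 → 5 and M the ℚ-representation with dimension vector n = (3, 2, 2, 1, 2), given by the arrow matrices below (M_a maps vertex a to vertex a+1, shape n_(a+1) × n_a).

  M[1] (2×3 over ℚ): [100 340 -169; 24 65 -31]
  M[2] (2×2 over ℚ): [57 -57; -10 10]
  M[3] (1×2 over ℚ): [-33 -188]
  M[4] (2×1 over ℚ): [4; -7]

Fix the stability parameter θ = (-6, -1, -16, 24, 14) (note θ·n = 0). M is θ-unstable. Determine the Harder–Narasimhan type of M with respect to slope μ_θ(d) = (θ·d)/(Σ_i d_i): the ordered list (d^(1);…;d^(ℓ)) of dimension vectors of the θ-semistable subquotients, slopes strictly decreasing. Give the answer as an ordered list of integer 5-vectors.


Via rank(M_{q-1}∘⋯∘M_p): M ≅ I[1,1], I[1,2], I[1,5], I[3,3], I[5,5].
μ_θ-semistable layers: μ^(1)=19; μ^(2)=14; μ^(3)=-1; μ^(4)=-6; μ^(5)=-23/3; μ^(6)=-16

((0, 0, 0, 1, 1); (0, 0, 0, 0, 1); (0, 1, 0, 0, 0); (2, 0, 0, 0, 0); (1, 1, 1, 0, 0); (0, 0, 1, 0, 0))


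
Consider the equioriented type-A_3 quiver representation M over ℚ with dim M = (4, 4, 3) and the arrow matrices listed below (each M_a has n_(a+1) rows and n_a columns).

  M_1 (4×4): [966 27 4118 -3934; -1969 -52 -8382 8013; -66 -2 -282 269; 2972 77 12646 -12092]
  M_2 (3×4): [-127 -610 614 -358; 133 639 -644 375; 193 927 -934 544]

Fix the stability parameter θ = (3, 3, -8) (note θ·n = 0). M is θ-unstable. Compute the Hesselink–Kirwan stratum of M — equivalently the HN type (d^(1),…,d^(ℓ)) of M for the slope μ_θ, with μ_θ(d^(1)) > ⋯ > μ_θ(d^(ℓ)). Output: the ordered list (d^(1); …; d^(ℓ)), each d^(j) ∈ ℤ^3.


Via rank(M_{q-1}∘⋯∘M_p): M ≅ I[1,1], I[1,2], I[1,3]^2, I[2,3].
μ_θ-semistable layers: μ^(1)=3; μ^(2)=-2/3; μ^(3)=-5/2

((2, 1, 0); (2, 2, 2); (0, 1, 1))


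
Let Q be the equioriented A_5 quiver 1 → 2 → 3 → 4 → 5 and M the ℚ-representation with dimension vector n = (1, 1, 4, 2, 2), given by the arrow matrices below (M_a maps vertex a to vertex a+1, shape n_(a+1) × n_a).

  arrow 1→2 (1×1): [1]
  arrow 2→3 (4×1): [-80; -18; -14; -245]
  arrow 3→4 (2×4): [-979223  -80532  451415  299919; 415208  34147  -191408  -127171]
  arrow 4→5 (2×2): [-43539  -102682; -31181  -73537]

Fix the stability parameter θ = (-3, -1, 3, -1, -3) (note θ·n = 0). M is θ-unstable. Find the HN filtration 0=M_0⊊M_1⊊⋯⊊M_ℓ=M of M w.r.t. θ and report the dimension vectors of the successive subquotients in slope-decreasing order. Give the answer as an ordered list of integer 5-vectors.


Barcode: M ≅ I[1,5], I[3,3]^2, I[3,5]. HN layers by μ_θ (4 steps, strictly decreasing):
  μ^(1)=3; μ^(2)=-1/3; μ^(3)=-1; μ^(4)=-3

((0, 0, 2, 0, 0); (0, 0, 2, 2, 2); (0, 1, 0, 0, 0); (1, 0, 0, 0, 0))


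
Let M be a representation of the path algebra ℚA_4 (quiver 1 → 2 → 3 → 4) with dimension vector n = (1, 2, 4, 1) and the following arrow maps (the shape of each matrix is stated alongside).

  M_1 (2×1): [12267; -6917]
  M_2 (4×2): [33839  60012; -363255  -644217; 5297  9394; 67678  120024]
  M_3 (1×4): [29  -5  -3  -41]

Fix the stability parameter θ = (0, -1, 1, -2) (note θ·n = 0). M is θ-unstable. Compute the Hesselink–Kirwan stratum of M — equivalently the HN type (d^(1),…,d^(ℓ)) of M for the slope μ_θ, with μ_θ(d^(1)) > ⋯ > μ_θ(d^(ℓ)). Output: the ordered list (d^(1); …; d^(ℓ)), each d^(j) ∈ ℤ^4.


Barcode: M ≅ I[1,3], I[2,4], I[3,3]^2. HN layers by μ_θ (3 steps, strictly decreasing):
  μ^(1)=1; μ^(2)=-1/2; μ^(3)=-1

((0, 0, 3, 0); (1, 1, 1, 1); (0, 1, 0, 0))


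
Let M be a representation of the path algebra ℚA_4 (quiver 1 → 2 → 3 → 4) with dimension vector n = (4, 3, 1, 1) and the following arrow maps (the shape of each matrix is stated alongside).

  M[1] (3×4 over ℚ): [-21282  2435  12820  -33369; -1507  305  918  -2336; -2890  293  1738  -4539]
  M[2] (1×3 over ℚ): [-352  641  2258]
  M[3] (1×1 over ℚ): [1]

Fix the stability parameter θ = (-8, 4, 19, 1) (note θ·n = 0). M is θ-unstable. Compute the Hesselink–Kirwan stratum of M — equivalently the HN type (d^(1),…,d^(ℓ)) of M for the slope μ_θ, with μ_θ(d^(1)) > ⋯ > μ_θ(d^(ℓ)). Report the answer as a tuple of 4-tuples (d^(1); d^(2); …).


Barcode: M ≅ I[1,1], I[1,2]^2, I[1,4]. HN layers by μ_θ (3 steps, strictly decreasing):
  μ^(1)=10; μ^(2)=4; μ^(3)=-8

((0, 0, 1, 1); (0, 3, 0, 0); (4, 0, 0, 0))


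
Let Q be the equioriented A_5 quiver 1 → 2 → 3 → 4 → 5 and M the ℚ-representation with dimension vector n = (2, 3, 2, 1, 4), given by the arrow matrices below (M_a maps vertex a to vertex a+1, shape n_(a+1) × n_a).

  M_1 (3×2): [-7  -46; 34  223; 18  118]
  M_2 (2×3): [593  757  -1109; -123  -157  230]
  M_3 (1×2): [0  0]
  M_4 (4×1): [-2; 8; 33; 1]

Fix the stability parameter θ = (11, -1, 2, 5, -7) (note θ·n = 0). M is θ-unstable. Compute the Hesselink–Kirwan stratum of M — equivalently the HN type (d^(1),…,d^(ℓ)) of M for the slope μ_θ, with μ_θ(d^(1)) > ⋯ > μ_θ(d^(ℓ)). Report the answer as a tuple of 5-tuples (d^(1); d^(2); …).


Barcode: M ≅ I[1,3]^2, I[2,2], I[4,5], I[5,5]^3. HN layers by μ_θ (3 steps, strictly decreasing):
  μ^(1)=4; μ^(2)=-1; μ^(3)=-7

((2, 2, 2, 0, 0); (0, 1, 0, 1, 1); (0, 0, 0, 0, 3))


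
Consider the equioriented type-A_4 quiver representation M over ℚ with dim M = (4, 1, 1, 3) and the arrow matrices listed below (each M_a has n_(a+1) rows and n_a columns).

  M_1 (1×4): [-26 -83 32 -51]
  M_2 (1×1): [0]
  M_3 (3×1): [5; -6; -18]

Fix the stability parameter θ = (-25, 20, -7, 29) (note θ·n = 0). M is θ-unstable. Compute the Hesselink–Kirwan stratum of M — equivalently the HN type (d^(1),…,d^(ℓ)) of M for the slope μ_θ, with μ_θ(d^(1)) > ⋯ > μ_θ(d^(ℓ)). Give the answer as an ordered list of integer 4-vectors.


Interval decomposition of M: I[1,1]^3, I[1,2], I[3,4], I[4,4]^2.
HN type (ℓ=4): μ^(1)=29; μ^(2)=20; μ^(3)=-7; μ^(4)=-25

((0, 0, 0, 3); (0, 1, 0, 0); (0, 0, 1, 0); (4, 0, 0, 0))


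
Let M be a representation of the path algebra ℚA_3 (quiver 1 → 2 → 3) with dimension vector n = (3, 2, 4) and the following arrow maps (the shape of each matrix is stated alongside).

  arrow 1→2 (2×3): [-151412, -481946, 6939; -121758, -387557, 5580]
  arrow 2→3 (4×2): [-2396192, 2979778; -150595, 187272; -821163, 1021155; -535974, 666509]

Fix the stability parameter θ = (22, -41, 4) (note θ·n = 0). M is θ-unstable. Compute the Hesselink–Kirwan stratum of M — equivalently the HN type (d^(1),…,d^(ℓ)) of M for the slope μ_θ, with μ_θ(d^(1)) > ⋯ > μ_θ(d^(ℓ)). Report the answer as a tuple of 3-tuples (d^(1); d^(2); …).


Interval decomposition of M: I[1,1], I[1,3]^2, I[3,3]^2.
HN type (ℓ=3): μ^(1)=22; μ^(2)=4; μ^(3)=-19/2

((1, 0, 0); (0, 0, 4); (2, 2, 0))


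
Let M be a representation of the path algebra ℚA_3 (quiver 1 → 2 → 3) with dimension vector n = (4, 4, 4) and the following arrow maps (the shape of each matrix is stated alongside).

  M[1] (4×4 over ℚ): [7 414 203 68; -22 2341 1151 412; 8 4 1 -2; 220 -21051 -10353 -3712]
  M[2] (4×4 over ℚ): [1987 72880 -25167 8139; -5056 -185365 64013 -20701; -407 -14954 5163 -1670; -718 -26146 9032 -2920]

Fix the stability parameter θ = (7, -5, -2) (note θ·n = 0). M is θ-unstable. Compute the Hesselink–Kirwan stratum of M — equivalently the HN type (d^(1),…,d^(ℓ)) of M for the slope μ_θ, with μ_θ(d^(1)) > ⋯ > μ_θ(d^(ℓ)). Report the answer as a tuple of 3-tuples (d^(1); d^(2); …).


Interval decomposition of M: I[1,1], I[1,3]^3, I[2,2], I[3,3].
HN type (ℓ=4): μ^(1)=7; μ^(2)=0; μ^(3)=-2; μ^(4)=-5

((1, 0, 0); (3, 3, 3); (0, 0, 1); (0, 1, 0))


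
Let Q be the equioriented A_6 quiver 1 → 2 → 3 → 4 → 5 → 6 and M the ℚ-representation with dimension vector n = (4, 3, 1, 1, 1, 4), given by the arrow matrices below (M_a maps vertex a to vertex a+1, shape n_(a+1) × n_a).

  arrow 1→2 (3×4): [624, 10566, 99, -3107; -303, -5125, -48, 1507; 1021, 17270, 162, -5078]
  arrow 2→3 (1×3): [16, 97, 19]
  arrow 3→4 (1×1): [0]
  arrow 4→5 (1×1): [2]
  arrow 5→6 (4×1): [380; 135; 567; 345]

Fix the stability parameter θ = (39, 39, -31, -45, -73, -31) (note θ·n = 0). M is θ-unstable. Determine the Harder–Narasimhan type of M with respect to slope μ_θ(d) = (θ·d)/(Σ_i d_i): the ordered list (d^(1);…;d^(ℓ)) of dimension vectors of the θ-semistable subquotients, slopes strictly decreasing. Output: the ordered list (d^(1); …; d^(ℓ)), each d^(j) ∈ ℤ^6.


Via rank(M_{q-1}∘⋯∘M_p): M ≅ I[1,1], I[1,2]^2, I[1,3], I[4,6], I[6,6]^3.
μ_θ-semistable layers: μ^(1)=39; μ^(2)=47/3; μ^(3)=-31; μ^(4)=-59

((3, 2, 0, 0, 0, 0); (1, 1, 1, 0, 0, 0); (0, 0, 0, 0, 0, 4); (0, 0, 0, 1, 1, 0))


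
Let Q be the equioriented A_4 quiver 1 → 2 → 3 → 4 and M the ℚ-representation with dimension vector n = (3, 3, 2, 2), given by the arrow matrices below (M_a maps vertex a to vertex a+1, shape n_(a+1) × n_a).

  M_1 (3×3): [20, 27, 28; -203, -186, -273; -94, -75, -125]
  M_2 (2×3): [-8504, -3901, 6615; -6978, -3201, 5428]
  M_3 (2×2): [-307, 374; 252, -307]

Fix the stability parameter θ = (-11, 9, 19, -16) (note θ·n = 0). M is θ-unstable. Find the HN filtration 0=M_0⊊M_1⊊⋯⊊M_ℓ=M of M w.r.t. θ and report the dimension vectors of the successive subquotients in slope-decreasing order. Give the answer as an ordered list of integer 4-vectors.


Interval decomposition of M: I[1,2], I[1,4]^2.
HN type (ℓ=3): μ^(1)=9; μ^(2)=4; μ^(3)=-11

((0, 1, 0, 0); (0, 2, 2, 2); (3, 0, 0, 0))


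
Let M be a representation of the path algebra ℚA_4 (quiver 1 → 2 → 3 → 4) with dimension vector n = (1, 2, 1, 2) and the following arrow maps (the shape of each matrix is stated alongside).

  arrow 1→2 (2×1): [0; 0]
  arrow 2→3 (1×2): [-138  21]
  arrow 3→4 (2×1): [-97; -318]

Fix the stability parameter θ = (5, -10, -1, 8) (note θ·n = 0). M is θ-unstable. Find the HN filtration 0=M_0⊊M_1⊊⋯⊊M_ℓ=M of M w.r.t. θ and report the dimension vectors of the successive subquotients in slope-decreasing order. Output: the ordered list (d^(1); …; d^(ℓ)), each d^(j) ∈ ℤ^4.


Via rank(M_{q-1}∘⋯∘M_p): M ≅ I[1,1], I[2,2], I[2,4], I[4,4].
μ_θ-semistable layers: μ^(1)=8; μ^(2)=5; μ^(3)=-1; μ^(4)=-10

((0, 0, 0, 2); (1, 0, 0, 0); (0, 0, 1, 0); (0, 2, 0, 0))


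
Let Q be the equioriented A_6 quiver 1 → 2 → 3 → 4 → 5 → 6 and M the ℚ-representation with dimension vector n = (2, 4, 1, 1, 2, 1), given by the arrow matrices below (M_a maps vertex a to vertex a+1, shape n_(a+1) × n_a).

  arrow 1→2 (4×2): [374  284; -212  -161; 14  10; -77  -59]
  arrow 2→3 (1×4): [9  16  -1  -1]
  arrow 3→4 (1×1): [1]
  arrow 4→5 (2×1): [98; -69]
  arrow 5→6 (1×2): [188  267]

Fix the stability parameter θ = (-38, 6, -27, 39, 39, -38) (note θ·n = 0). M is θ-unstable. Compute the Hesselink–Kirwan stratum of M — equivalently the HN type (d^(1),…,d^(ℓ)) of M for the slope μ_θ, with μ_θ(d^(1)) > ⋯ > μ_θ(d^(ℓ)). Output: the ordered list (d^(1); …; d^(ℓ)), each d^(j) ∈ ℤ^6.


Barcode: M ≅ I[1,2], I[1,6], I[2,2]^2, I[5,5]. HN layers by μ_θ (5 steps, strictly decreasing):
  μ^(1)=39; μ^(2)=40/3; μ^(3)=6; μ^(4)=-21/2; μ^(5)=-38

((0, 0, 0, 0, 1, 0); (0, 0, 0, 1, 1, 1); (0, 3, 0, 0, 0, 0); (0, 1, 1, 0, 0, 0); (2, 0, 0, 0, 0, 0))


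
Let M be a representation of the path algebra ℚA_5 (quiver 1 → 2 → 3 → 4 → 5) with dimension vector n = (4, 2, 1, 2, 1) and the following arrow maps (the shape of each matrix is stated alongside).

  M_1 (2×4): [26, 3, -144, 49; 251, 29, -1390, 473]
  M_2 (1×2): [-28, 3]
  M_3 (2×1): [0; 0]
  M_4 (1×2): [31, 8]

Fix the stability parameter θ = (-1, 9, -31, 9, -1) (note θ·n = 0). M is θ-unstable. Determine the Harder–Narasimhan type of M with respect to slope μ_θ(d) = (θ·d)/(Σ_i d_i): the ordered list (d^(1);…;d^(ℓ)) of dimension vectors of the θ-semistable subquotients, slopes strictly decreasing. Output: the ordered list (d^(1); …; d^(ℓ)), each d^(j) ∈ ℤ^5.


Barcode: M ≅ I[1,1]^2, I[1,2], I[1,3], I[4,4], I[4,5]. HN layers by μ_θ (4 steps, strictly decreasing):
  μ^(1)=9; μ^(2)=4; μ^(3)=-1; μ^(4)=-23/3

((0, 1, 0, 1, 0); (0, 0, 0, 1, 1); (3, 0, 0, 0, 0); (1, 1, 1, 0, 0))


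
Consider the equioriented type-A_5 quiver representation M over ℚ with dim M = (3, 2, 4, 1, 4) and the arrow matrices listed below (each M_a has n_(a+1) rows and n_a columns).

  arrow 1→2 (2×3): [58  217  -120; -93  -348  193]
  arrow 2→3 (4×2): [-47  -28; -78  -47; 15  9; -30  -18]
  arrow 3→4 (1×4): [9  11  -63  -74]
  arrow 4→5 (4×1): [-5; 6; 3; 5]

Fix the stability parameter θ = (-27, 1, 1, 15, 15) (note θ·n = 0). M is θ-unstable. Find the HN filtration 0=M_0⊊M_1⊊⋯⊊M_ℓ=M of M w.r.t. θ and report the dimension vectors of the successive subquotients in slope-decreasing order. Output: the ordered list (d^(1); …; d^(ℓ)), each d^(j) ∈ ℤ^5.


Interval decomposition of M: I[1,1], I[1,3], I[1,5], I[3,3]^2, I[5,5]^3.
HN type (ℓ=3): μ^(1)=15; μ^(2)=1; μ^(3)=-27

((0, 0, 0, 1, 4); (0, 2, 4, 0, 0); (3, 0, 0, 0, 0))


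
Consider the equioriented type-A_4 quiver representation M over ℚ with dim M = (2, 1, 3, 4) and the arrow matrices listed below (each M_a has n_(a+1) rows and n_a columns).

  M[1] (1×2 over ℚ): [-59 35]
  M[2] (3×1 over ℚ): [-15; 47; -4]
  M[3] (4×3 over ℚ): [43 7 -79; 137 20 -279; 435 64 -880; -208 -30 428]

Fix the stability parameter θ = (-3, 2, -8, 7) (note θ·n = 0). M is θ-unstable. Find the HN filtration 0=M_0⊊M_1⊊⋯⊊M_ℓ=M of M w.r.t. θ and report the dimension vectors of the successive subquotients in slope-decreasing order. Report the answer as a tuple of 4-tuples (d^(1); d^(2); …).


Interval decomposition of M: I[1,1], I[1,4], I[3,4]^2, I[4,4].
HN type (ℓ=3): μ^(1)=7; μ^(2)=-3; μ^(3)=-8

((0, 0, 0, 4); (2, 1, 1, 0); (0, 0, 2, 0))


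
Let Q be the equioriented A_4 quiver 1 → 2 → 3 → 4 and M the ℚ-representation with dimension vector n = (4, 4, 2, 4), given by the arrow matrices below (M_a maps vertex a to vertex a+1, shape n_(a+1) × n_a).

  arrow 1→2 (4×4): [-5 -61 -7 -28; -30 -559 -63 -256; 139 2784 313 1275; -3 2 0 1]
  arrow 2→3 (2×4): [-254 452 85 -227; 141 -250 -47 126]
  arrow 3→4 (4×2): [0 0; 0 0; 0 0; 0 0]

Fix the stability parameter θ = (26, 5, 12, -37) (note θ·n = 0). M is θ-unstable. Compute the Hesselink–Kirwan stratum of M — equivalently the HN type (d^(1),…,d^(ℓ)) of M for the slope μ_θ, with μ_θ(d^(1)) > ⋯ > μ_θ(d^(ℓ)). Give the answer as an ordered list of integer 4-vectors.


Via rank(M_{q-1}∘⋯∘M_p): M ≅ I[1,2]^2, I[1,3]^2, I[4,4]^4.
μ_θ-semistable layers: μ^(1)=31/2; μ^(2)=43/3; μ^(3)=-37

((2, 2, 0, 0); (2, 2, 2, 0); (0, 0, 0, 4))


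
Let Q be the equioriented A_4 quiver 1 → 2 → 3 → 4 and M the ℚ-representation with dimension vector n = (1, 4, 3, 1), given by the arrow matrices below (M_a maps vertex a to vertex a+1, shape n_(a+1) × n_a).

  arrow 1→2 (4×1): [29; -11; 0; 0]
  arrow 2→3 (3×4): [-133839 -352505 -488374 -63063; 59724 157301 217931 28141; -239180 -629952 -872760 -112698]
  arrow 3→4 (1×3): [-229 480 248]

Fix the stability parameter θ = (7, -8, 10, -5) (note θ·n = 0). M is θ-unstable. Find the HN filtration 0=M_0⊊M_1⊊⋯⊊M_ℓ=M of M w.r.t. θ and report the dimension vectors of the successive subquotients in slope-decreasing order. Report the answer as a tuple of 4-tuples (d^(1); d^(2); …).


Barcode: M ≅ I[1,3], I[2,2], I[2,3], I[2,4]. HN layers by μ_θ (4 steps, strictly decreasing):
  μ^(1)=10; μ^(2)=5/2; μ^(3)=-1/2; μ^(4)=-8

((0, 0, 2, 0); (0, 0, 1, 1); (1, 1, 0, 0); (0, 3, 0, 0))


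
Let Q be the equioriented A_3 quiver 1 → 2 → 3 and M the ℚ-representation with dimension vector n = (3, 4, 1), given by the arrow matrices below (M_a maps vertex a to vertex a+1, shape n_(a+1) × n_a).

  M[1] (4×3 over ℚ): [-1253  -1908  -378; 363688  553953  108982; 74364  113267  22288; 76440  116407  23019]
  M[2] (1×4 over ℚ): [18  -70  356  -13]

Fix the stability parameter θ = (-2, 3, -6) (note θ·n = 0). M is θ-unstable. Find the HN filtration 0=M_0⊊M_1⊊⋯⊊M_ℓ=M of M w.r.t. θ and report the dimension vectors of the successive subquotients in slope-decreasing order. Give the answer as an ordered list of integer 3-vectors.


Via rank(M_{q-1}∘⋯∘M_p): M ≅ I[1,2]^2, I[1,3], I[2,2].
μ_θ-semistable layers: μ^(1)=3; μ^(2)=-3/2; μ^(3)=-2

((0, 3, 0); (0, 1, 1); (3, 0, 0))


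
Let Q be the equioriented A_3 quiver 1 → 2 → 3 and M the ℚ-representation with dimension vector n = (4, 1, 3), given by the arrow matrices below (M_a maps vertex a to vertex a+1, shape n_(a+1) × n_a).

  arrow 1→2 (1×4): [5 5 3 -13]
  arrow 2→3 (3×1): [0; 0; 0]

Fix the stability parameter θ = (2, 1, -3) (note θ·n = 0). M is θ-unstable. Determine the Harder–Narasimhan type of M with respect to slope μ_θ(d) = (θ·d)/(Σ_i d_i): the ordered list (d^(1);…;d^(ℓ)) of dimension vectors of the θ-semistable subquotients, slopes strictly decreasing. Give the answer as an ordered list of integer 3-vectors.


Barcode: M ≅ I[1,1]^3, I[1,2], I[3,3]^3. HN layers by μ_θ (3 steps, strictly decreasing):
  μ^(1)=2; μ^(2)=3/2; μ^(3)=-3

((3, 0, 0); (1, 1, 0); (0, 0, 3))
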